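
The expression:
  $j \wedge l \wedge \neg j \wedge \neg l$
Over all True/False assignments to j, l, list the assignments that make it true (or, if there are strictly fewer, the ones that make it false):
is never true.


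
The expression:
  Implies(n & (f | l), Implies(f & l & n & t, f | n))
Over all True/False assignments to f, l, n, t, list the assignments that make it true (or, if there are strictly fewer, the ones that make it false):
is always true.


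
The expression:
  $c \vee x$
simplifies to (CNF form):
$c \vee x$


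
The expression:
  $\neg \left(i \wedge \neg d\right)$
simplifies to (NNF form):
$d \vee \neg i$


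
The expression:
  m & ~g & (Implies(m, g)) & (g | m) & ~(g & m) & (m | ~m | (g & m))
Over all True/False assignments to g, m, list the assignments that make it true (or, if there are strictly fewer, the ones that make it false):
is never true.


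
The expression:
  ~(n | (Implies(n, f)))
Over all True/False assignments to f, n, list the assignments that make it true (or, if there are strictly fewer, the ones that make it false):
is never true.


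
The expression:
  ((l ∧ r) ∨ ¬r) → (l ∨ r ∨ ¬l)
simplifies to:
True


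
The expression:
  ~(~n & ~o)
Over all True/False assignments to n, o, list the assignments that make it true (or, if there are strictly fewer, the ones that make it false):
is false only for:
  n=False, o=False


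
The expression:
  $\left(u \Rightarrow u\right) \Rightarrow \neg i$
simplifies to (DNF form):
$\neg i$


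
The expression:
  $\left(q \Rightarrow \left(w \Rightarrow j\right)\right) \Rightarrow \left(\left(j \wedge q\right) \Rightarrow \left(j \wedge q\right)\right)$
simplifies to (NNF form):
$\text{True}$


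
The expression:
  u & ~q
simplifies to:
u & ~q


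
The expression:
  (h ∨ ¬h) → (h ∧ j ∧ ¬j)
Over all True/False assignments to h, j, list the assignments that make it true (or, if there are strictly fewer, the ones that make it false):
is never true.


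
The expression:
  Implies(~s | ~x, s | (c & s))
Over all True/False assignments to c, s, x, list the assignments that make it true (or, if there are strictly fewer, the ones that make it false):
is true only for:
  c=False, s=True, x=False;
  c=False, s=True, x=True;
  c=True, s=True, x=False;
  c=True, s=True, x=True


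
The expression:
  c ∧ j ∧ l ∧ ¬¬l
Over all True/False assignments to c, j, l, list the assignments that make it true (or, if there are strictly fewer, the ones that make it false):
is true only for:
  c=True, j=True, l=True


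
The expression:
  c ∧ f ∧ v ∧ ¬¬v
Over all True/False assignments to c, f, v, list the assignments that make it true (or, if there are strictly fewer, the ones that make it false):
is true only for:
  c=True, f=True, v=True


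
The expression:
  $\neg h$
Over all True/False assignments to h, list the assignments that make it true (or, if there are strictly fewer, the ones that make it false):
is true only for:
  h=False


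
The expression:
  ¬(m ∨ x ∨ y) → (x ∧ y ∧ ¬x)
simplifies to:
m ∨ x ∨ y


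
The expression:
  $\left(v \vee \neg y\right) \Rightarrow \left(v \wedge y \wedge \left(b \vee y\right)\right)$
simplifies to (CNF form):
$y$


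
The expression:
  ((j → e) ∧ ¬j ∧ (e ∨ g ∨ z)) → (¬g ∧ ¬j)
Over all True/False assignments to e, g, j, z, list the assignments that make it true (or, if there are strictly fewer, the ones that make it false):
is false only for:
  e=False, g=True, j=False, z=False;
  e=False, g=True, j=False, z=True;
  e=True, g=True, j=False, z=False;
  e=True, g=True, j=False, z=True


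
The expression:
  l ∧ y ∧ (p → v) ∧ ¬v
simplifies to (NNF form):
l ∧ y ∧ ¬p ∧ ¬v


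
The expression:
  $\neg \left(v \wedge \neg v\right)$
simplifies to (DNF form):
$\text{True}$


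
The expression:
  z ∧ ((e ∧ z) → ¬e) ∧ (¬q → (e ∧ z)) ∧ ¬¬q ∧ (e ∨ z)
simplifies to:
q ∧ z ∧ ¬e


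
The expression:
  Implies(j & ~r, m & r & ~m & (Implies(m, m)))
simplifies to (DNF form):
r | ~j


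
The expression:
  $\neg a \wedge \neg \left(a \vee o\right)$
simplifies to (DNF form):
$\neg a \wedge \neg o$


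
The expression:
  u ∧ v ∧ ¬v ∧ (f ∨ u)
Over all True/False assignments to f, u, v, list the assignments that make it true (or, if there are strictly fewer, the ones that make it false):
is never true.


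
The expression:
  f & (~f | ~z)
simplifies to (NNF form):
f & ~z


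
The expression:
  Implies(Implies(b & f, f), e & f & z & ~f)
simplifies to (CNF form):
False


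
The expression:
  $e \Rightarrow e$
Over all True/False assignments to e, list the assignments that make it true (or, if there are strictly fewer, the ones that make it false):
is always true.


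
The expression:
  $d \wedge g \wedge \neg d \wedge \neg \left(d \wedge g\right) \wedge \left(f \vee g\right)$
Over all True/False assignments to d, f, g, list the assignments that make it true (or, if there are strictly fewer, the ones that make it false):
is never true.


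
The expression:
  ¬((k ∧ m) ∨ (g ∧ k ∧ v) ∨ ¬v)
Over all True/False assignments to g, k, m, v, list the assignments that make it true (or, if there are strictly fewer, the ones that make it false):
is true only for:
  g=False, k=False, m=False, v=True;
  g=False, k=False, m=True, v=True;
  g=False, k=True, m=False, v=True;
  g=True, k=False, m=False, v=True;
  g=True, k=False, m=True, v=True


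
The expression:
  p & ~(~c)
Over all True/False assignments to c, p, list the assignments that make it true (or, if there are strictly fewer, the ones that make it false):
is true only for:
  c=True, p=True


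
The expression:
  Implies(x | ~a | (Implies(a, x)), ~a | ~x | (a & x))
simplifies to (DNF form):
True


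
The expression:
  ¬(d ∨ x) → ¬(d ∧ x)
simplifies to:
True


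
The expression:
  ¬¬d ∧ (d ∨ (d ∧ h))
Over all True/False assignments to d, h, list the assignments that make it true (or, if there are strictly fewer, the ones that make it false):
is true only for:
  d=True, h=False;
  d=True, h=True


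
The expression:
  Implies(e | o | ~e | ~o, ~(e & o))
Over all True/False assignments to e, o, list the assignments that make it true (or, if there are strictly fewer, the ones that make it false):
is false only for:
  e=True, o=True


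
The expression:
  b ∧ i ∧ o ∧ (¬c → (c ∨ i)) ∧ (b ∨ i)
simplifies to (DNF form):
b ∧ i ∧ o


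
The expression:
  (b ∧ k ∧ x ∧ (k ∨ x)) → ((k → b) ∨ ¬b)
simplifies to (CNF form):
True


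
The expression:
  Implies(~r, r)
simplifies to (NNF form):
r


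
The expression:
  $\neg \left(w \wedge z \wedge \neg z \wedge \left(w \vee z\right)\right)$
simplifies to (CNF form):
$\text{True}$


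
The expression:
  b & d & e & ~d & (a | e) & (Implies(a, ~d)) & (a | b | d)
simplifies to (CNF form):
False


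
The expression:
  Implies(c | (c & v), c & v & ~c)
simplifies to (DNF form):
~c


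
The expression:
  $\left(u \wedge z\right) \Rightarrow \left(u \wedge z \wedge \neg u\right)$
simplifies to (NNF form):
$\neg u \vee \neg z$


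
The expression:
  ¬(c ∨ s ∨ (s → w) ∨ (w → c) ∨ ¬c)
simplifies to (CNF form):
False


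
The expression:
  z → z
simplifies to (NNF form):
True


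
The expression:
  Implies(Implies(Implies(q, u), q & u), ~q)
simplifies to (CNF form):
~q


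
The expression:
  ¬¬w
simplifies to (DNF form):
w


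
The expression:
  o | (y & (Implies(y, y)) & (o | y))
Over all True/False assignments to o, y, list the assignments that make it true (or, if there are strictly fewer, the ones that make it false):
is false only for:
  o=False, y=False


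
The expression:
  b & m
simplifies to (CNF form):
b & m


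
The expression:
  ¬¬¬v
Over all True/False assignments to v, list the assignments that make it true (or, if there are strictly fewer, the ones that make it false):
is true only for:
  v=False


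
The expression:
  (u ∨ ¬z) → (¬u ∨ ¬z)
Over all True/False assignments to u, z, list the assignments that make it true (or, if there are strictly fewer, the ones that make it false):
is false only for:
  u=True, z=True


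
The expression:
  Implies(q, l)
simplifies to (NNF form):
l | ~q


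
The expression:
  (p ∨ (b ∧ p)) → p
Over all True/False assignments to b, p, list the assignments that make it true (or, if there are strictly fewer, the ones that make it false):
is always true.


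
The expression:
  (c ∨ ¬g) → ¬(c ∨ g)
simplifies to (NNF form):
¬c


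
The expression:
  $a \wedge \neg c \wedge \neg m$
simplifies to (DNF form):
$a \wedge \neg c \wedge \neg m$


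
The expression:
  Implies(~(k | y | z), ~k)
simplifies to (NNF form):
True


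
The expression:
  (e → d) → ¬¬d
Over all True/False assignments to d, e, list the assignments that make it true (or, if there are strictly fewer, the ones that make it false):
is false only for:
  d=False, e=False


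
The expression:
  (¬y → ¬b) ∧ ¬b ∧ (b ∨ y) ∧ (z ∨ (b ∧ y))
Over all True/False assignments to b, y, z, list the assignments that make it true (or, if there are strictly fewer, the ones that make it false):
is true only for:
  b=False, y=True, z=True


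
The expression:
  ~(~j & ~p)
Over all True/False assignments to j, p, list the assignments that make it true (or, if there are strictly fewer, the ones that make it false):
is false only for:
  j=False, p=False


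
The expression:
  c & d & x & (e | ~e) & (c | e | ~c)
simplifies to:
c & d & x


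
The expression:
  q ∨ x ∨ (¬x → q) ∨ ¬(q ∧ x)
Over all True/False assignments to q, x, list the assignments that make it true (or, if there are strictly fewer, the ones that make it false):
is always true.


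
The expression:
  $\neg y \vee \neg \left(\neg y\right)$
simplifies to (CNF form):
$\text{True}$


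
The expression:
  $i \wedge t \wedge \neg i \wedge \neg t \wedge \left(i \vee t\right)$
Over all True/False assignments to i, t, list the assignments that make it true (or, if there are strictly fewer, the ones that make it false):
is never true.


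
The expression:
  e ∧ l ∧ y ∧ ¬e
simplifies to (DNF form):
False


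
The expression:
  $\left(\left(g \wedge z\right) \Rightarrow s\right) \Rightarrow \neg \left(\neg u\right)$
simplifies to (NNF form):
$u \vee \left(g \wedge z \wedge \neg s\right)$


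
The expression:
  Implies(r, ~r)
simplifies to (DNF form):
~r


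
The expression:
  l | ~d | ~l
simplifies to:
True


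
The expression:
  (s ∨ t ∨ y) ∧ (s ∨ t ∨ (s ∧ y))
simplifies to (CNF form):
s ∨ t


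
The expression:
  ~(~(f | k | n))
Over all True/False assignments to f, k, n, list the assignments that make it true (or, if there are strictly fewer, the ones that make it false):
is false only for:
  f=False, k=False, n=False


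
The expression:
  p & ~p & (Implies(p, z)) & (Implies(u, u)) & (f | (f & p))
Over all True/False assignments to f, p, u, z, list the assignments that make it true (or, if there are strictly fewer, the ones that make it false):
is never true.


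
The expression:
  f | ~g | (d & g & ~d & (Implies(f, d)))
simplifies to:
f | ~g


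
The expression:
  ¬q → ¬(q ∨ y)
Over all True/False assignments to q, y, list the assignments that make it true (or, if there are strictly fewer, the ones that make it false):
is false only for:
  q=False, y=True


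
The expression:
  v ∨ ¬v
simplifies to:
True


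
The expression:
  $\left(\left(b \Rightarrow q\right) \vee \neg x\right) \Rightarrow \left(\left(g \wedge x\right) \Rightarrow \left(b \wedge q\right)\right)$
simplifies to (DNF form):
$b \vee \neg g \vee \neg x$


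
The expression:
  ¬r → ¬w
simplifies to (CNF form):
r ∨ ¬w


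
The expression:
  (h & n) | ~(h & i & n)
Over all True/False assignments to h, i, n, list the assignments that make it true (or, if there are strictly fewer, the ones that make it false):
is always true.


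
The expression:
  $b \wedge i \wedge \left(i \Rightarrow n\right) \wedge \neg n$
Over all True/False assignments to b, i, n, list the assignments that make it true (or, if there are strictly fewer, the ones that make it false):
is never true.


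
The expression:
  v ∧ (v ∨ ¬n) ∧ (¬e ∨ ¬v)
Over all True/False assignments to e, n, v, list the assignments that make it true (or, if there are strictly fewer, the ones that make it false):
is true only for:
  e=False, n=False, v=True;
  e=False, n=True, v=True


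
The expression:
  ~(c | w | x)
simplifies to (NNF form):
~c & ~w & ~x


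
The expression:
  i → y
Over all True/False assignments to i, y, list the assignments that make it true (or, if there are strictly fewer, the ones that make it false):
is false only for:
  i=True, y=False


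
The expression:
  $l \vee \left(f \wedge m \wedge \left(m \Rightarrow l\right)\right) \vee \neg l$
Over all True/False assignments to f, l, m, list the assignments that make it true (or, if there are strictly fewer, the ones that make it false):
is always true.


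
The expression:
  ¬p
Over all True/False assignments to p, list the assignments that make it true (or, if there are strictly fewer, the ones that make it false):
is true only for:
  p=False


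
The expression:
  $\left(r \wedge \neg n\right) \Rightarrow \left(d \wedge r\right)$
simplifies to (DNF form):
$d \vee n \vee \neg r$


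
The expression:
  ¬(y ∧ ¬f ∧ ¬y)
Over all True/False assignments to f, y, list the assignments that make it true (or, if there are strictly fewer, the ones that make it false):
is always true.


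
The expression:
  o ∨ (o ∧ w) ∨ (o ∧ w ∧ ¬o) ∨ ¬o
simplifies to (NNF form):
True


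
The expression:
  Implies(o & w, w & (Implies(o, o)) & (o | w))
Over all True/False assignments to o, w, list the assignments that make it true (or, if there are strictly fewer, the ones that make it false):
is always true.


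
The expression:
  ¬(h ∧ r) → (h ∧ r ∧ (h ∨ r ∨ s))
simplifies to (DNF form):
h ∧ r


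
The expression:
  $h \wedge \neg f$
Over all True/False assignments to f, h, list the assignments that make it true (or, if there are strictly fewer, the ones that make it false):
is true only for:
  f=False, h=True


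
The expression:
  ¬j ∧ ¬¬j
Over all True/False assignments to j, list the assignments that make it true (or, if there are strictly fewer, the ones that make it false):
is never true.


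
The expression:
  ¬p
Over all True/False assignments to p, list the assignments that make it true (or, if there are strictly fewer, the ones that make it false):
is true only for:
  p=False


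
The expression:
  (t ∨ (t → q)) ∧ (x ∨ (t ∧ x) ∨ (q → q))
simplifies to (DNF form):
True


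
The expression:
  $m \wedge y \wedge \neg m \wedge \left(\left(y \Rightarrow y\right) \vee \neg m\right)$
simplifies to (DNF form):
$\text{False}$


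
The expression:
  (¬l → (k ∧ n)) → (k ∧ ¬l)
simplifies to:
¬l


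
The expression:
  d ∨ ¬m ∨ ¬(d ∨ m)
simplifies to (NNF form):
d ∨ ¬m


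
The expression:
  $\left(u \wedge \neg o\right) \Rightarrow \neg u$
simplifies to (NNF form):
$o \vee \neg u$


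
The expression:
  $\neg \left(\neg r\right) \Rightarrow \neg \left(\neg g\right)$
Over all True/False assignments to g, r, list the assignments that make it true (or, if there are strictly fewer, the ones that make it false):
is false only for:
  g=False, r=True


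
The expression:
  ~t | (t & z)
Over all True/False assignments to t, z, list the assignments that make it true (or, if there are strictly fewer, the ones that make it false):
is false only for:
  t=True, z=False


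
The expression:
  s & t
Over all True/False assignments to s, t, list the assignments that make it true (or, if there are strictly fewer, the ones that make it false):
is true only for:
  s=True, t=True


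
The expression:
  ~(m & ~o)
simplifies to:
o | ~m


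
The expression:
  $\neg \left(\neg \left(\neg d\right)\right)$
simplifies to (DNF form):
$\neg d$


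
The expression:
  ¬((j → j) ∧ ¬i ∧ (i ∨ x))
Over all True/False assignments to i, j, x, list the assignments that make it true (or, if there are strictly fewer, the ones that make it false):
is false only for:
  i=False, j=False, x=True;
  i=False, j=True, x=True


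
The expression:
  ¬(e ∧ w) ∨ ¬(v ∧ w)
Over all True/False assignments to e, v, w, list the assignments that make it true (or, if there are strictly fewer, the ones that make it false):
is false only for:
  e=True, v=True, w=True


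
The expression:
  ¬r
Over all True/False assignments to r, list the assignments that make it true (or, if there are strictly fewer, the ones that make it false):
is true only for:
  r=False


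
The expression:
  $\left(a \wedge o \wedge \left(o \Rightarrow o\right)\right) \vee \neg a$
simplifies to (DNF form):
$o \vee \neg a$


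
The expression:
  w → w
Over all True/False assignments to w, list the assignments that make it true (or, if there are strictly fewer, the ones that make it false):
is always true.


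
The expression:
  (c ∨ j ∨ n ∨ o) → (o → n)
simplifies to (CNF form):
n ∨ ¬o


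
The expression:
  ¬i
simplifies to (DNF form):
¬i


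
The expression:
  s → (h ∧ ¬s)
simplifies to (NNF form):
¬s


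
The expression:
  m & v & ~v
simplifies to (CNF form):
False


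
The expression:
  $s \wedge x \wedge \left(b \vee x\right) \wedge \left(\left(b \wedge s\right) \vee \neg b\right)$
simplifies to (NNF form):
$s \wedge x$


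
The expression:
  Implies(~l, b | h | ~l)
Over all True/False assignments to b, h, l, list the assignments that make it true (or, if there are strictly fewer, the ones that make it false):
is always true.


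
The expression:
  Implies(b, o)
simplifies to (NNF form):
o | ~b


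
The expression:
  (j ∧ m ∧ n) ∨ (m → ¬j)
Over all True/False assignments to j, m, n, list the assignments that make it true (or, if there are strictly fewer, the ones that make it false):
is false only for:
  j=True, m=True, n=False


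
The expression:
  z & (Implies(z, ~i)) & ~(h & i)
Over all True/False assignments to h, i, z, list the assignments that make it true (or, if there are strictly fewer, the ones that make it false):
is true only for:
  h=False, i=False, z=True;
  h=True, i=False, z=True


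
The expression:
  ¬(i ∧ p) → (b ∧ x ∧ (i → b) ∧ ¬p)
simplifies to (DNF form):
(i ∧ p) ∨ (b ∧ x ∧ ¬p)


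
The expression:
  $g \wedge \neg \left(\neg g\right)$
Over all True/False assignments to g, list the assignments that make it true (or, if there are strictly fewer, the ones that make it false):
is true only for:
  g=True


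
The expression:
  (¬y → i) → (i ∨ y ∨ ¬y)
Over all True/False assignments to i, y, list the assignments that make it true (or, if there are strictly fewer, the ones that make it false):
is always true.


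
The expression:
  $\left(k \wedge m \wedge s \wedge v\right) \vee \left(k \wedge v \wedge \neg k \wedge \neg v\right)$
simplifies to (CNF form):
$k \wedge m \wedge s \wedge v$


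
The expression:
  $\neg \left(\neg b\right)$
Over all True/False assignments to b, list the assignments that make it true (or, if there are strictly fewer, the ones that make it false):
is true only for:
  b=True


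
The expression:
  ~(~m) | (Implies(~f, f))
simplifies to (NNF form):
f | m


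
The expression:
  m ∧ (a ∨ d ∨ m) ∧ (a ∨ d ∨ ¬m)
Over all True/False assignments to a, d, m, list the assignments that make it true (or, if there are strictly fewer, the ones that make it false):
is true only for:
  a=False, d=True, m=True;
  a=True, d=False, m=True;
  a=True, d=True, m=True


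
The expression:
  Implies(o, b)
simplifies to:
b | ~o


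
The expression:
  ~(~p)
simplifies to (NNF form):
p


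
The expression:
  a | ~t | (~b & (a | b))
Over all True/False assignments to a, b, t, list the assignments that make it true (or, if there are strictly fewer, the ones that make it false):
is false only for:
  a=False, b=False, t=True;
  a=False, b=True, t=True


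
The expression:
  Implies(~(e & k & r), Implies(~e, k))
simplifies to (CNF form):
e | k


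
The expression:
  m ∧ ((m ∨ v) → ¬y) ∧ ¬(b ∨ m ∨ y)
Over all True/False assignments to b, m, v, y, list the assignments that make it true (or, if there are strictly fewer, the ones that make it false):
is never true.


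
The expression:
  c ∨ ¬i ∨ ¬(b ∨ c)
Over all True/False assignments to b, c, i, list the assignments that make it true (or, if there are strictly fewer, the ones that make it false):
is false only for:
  b=True, c=False, i=True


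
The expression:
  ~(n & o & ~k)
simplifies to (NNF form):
k | ~n | ~o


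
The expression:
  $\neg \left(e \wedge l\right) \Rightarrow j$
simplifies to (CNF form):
$\left(e \vee j\right) \wedge \left(j \vee l\right)$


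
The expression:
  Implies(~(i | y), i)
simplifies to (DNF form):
i | y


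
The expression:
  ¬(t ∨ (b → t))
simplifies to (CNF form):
b ∧ ¬t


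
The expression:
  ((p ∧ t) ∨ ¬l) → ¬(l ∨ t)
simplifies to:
(l ∧ ¬p) ∨ ¬t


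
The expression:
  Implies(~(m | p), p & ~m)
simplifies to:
m | p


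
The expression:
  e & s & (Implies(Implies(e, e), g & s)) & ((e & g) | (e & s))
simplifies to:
e & g & s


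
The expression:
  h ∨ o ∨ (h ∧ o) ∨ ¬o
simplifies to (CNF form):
True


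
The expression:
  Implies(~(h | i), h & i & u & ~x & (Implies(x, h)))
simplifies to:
h | i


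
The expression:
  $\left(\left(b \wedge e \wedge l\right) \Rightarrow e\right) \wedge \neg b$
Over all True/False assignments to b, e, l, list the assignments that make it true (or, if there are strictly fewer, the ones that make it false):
is true only for:
  b=False, e=False, l=False;
  b=False, e=False, l=True;
  b=False, e=True, l=False;
  b=False, e=True, l=True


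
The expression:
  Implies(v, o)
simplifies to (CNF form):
o | ~v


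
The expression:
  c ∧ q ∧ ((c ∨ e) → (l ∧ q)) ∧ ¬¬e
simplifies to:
c ∧ e ∧ l ∧ q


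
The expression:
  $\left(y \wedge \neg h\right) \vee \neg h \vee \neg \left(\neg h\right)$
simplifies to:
$\text{True}$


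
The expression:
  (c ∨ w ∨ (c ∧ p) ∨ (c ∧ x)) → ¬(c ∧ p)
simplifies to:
¬c ∨ ¬p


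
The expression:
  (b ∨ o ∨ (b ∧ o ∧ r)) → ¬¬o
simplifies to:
o ∨ ¬b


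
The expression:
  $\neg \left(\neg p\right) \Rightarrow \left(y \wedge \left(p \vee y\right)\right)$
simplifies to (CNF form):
$y \vee \neg p$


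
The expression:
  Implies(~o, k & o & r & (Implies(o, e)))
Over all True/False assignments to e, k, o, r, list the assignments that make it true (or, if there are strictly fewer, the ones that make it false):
is true only for:
  e=False, k=False, o=True, r=False;
  e=False, k=False, o=True, r=True;
  e=False, k=True, o=True, r=False;
  e=False, k=True, o=True, r=True;
  e=True, k=False, o=True, r=False;
  e=True, k=False, o=True, r=True;
  e=True, k=True, o=True, r=False;
  e=True, k=True, o=True, r=True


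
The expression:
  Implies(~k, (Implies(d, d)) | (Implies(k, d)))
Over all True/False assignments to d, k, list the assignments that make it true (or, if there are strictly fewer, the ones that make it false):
is always true.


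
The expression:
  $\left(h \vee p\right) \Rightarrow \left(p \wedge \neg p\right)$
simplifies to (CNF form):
$\neg h \wedge \neg p$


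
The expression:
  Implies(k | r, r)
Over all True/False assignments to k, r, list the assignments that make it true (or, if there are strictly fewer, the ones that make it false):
is false only for:
  k=True, r=False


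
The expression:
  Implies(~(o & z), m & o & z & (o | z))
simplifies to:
o & z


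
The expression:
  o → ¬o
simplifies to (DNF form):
¬o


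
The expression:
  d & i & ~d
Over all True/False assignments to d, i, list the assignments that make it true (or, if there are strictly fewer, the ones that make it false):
is never true.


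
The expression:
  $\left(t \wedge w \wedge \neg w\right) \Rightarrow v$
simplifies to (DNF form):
$\text{True}$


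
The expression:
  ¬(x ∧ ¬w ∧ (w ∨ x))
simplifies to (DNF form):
w ∨ ¬x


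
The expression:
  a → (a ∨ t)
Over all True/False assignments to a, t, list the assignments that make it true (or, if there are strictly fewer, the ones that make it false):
is always true.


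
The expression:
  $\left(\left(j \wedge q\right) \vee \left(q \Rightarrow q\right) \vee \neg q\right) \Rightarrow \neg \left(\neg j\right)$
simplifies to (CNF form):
$j$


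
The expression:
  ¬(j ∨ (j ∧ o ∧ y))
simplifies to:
¬j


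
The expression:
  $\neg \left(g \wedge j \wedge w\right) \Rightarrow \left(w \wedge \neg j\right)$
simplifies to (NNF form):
$w \wedge \left(g \vee \neg j\right)$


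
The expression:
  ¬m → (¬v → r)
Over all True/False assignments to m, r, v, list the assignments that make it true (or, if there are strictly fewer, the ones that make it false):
is false only for:
  m=False, r=False, v=False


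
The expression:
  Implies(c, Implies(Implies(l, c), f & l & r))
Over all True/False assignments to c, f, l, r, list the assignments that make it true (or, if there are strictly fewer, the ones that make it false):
is false only for:
  c=True, f=False, l=False, r=False;
  c=True, f=False, l=False, r=True;
  c=True, f=False, l=True, r=False;
  c=True, f=False, l=True, r=True;
  c=True, f=True, l=False, r=False;
  c=True, f=True, l=False, r=True;
  c=True, f=True, l=True, r=False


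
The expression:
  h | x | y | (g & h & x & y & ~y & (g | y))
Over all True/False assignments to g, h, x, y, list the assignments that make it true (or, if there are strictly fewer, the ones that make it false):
is false only for:
  g=False, h=False, x=False, y=False;
  g=True, h=False, x=False, y=False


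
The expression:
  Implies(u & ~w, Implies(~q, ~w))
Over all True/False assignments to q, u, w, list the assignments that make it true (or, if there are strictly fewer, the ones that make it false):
is always true.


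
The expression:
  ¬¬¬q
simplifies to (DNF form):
¬q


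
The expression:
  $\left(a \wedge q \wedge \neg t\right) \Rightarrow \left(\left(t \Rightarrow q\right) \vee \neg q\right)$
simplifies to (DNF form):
$\text{True}$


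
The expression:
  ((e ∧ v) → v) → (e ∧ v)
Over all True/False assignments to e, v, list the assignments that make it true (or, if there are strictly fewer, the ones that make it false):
is true only for:
  e=True, v=True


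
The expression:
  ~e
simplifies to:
~e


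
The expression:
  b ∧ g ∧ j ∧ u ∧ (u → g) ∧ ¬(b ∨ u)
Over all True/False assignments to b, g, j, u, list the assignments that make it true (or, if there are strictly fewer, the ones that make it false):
is never true.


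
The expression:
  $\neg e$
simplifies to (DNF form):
$\neg e$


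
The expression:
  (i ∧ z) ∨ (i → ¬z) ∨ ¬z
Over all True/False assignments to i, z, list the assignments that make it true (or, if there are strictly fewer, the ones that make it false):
is always true.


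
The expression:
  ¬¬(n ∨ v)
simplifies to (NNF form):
n ∨ v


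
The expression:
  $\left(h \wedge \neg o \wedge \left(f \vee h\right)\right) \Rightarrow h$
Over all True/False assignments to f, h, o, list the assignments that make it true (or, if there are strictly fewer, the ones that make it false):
is always true.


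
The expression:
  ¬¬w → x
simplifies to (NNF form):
x ∨ ¬w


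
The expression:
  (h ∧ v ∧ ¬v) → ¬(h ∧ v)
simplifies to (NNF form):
True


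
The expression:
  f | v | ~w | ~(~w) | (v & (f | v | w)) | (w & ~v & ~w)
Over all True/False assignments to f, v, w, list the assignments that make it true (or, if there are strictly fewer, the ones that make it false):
is always true.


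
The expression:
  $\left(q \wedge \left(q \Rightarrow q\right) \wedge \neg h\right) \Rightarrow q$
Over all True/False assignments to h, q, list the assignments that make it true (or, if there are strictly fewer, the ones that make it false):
is always true.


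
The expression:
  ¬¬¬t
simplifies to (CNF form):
¬t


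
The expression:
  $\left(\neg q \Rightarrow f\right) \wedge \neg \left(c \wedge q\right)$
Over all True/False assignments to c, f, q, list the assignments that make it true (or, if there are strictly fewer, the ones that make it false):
is true only for:
  c=False, f=False, q=True;
  c=False, f=True, q=False;
  c=False, f=True, q=True;
  c=True, f=True, q=False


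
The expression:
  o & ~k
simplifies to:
o & ~k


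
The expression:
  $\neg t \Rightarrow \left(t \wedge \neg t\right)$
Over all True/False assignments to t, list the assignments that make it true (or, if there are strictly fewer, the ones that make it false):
is true only for:
  t=True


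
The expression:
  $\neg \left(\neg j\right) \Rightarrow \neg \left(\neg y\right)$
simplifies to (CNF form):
$y \vee \neg j$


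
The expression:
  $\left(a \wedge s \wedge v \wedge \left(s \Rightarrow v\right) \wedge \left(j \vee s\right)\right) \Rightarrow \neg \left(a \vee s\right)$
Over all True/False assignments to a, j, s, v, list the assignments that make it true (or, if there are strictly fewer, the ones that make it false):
is false only for:
  a=True, j=False, s=True, v=True;
  a=True, j=True, s=True, v=True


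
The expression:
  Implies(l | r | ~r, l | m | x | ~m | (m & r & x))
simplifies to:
True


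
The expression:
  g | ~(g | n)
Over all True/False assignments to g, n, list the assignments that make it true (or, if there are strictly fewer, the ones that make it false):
is false only for:
  g=False, n=True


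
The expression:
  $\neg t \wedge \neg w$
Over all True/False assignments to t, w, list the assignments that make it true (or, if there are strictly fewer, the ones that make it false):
is true only for:
  t=False, w=False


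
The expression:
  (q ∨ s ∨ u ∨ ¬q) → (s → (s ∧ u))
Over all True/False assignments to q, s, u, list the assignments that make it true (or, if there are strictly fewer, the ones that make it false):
is false only for:
  q=False, s=True, u=False;
  q=True, s=True, u=False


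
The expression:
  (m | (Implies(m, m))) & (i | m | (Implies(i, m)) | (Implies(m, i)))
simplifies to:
True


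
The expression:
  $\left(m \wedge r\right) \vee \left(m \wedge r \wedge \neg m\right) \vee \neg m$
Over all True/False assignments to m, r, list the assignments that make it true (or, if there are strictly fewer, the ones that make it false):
is false only for:
  m=True, r=False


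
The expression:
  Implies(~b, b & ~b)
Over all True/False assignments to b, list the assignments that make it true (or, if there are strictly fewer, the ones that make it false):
is true only for:
  b=True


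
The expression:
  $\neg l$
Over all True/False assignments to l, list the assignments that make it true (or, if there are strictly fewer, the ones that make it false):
is true only for:
  l=False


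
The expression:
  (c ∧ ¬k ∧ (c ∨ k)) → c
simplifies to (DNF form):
True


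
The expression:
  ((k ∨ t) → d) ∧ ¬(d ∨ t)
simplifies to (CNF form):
¬d ∧ ¬k ∧ ¬t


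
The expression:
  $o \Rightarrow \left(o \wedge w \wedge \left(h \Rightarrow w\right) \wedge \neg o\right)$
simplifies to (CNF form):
$\neg o$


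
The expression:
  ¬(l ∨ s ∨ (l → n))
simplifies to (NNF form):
False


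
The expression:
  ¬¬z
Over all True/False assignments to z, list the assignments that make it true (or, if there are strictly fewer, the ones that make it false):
is true only for:
  z=True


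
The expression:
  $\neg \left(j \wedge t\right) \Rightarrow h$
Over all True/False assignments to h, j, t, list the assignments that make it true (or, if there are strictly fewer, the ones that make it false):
is false only for:
  h=False, j=False, t=False;
  h=False, j=False, t=True;
  h=False, j=True, t=False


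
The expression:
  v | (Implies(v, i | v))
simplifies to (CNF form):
True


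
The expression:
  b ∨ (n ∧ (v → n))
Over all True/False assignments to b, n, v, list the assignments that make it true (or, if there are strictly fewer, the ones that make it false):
is false only for:
  b=False, n=False, v=False;
  b=False, n=False, v=True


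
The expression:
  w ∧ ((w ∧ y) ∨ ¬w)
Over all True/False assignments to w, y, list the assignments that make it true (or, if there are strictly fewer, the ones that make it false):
is true only for:
  w=True, y=True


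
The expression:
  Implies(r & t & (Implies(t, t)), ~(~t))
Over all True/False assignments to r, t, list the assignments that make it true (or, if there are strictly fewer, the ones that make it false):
is always true.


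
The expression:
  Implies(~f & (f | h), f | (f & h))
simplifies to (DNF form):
f | ~h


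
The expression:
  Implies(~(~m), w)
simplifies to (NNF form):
w | ~m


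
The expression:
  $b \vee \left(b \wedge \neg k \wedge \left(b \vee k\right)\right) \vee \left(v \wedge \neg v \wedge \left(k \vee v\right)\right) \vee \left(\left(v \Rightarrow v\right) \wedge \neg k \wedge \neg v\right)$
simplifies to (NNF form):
$b \vee \left(\neg k \wedge \neg v\right)$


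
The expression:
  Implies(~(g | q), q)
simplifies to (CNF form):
g | q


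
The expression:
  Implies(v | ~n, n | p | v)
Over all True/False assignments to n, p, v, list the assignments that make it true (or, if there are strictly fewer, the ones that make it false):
is false only for:
  n=False, p=False, v=False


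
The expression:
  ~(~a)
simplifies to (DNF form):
a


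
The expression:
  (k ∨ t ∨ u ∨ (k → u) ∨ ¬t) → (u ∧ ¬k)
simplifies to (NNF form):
u ∧ ¬k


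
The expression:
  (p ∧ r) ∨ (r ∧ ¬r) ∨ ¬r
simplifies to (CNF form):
p ∨ ¬r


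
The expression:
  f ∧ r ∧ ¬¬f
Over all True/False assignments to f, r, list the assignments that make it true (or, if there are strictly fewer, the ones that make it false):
is true only for:
  f=True, r=True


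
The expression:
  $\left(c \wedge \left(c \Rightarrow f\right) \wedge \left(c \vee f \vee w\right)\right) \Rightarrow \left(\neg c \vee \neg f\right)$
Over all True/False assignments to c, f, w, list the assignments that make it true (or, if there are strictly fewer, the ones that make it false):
is false only for:
  c=True, f=True, w=False;
  c=True, f=True, w=True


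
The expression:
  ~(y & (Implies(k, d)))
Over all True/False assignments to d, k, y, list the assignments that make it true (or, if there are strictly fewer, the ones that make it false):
is false only for:
  d=False, k=False, y=True;
  d=True, k=False, y=True;
  d=True, k=True, y=True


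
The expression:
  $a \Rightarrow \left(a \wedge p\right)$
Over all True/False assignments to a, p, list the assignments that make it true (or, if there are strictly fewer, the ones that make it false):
is false only for:
  a=True, p=False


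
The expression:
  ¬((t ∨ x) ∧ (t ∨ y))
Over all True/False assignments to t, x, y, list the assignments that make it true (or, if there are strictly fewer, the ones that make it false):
is true only for:
  t=False, x=False, y=False;
  t=False, x=False, y=True;
  t=False, x=True, y=False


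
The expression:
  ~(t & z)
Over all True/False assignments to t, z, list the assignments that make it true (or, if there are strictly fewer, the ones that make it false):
is false only for:
  t=True, z=True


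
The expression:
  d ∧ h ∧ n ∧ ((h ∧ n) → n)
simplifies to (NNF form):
d ∧ h ∧ n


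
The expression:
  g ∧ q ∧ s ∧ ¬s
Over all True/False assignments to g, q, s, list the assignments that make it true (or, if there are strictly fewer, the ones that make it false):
is never true.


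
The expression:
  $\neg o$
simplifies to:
$\neg o$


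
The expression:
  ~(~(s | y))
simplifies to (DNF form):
s | y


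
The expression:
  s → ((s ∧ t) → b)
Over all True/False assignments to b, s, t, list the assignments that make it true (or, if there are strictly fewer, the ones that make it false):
is false only for:
  b=False, s=True, t=True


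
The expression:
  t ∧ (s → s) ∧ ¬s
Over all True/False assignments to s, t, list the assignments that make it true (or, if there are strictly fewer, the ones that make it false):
is true only for:
  s=False, t=True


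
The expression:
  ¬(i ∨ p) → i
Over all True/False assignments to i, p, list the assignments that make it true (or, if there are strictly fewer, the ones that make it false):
is false only for:
  i=False, p=False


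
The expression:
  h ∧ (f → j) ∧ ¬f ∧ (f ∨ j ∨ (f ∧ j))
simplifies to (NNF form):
h ∧ j ∧ ¬f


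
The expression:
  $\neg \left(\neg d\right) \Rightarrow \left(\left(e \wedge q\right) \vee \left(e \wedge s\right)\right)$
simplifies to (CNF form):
$\left(e \vee \neg d\right) \wedge \left(q \vee s \vee \neg d\right)$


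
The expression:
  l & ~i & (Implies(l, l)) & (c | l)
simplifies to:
l & ~i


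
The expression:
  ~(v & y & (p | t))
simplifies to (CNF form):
(~p | ~v | ~y) & (~t | ~v | ~y)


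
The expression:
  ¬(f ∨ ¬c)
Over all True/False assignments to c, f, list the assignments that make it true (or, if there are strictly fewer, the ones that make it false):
is true only for:
  c=True, f=False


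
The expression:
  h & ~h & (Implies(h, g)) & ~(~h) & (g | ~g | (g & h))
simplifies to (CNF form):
False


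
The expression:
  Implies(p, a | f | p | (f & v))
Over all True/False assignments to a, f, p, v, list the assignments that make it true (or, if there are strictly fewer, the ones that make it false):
is always true.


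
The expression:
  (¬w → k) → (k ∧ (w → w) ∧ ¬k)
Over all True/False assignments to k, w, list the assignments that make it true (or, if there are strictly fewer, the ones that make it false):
is true only for:
  k=False, w=False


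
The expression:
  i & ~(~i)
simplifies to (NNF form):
i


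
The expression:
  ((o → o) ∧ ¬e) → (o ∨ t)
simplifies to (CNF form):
e ∨ o ∨ t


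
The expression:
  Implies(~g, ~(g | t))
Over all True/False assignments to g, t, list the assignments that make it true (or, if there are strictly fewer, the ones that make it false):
is false only for:
  g=False, t=True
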